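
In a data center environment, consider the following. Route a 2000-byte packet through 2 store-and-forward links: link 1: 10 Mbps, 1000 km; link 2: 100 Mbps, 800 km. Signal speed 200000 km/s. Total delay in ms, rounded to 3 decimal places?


Packet = 2000 bytes = 16000 bits. Store-and-forward: sum (t_trans + t_prop) per link.
Link 1: t_trans = 16000/(10*10^6) s = 1.6000 ms; t_prop = 1000/200000 s = 5.0000 ms; subtotal = 6.6000 ms
Link 2: t_trans = 16000/(100*10^6) s = 0.1600 ms; t_prop = 800/200000 s = 4.0000 ms; subtotal = 4.1600 ms
End-to-end = 6.6000 + 4.1600 = 10.7600 ms -> 10.760 ms (3 dp)

10.760


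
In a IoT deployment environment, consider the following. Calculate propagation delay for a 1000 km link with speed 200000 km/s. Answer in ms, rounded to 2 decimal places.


Given: distance = 1000 km, speed = 200000 km/s
Delay = distance / speed = 1000 / 200000 seconds
Delay in ms = 1000 * 1000 / 200000
Delay = 5.0000 ms
Rounded to 2 dp = 5.00 ms

5.00


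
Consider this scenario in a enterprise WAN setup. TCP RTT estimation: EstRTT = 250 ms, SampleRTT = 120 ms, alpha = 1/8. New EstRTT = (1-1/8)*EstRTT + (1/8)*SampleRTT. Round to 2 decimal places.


Given: EstRTT = 250 ms, SampleRTT = 120 ms, alpha = 1/8
New EstRTT = (1 - alpha) * EstRTT + alpha * SampleRTT
(7/8) * 250 = 218.75
(1/8) * 120 = 15
New EstRTT = 218.75 + 15 = 233.75 ms -> 233.75 ms (2 dp)

233.75


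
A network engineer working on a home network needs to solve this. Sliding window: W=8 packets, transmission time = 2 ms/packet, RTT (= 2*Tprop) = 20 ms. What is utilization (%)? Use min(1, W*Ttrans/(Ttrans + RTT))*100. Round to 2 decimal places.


Given: W = 8, Ttrans = 2 ms, RTT = 20 ms (= 2 * Tprop, Tprop = 10 ms)
Cycle time = Ttrans + RTT = 2 + 20 = 22 ms (first packet sent until its ACK returns)
W * Ttrans = 8 * 2 = 16 ms of sending per cycle
W * Ttrans / (Ttrans + RTT) = 16 / 22 = 0.727273
U = min(1, 0.727273) = 0.727273
U% = 72.73%

72.73


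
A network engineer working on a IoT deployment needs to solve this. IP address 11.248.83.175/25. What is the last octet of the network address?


Given: IP = 11.248.83.175, prefix = /25
Subnet mask = 255.255.255.128
Last octet of IP: 175
Last octet of mask: 128
Network last octet = 175 AND 128 = 128

128


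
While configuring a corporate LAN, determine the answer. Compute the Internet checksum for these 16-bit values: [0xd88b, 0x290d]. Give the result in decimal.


Given words: [0xd88b, 0x290d]
Step 1: Sum all words
Raw sum = 55435 + 10509 = 65944
Step 2: Fold carry: (408 + 1) = 409
One's complement = ~409 & 0xFFFF = 65126

65126


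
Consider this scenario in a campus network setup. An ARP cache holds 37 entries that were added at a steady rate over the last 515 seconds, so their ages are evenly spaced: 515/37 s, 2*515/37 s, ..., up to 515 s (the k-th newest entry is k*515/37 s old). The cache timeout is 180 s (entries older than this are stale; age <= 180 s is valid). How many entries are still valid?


Ages are k * 515/37 s for k = 1..37 (spacing = 13.9189 s).
Entry k is valid iff k * 515/37 <= 180 iff k <= 37 * 180 / 515 = 12.9320
n_valid = floor(12.9320) = 12
(n_stale = 37 - 12 = 25)

12


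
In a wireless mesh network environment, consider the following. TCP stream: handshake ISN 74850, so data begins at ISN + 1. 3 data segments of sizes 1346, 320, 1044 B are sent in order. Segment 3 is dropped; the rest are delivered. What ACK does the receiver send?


SYN uses sequence number 74850; first data byte = ISN + 1 = 74851.
Segment 1: SEQ = 74851, len = 1346 B, covers [74851, 76196]
Segment 2: SEQ = 76197, len = 320 B, covers [76197, 76516]
Segment 3: SEQ = 76517, len = 1044 B, covers [76517, 77560] [LOST]
In-order data received: bytes [74851, 76516] (segments 1..2).
Segment 3 missing -> gap begins at byte 76517.
Cumulative ACK = next expected in-order byte = 74851 + 1346 + 320 = 76517

76517


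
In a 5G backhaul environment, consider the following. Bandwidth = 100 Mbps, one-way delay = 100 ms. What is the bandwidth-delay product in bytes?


Given: bandwidth = 100 Mbps, delay = 100 ms
BDP in bits = 100 * 10^6 * 100 / 1000
BDP in bits = 10000000
BDP in bytes = 10000000 / 8 = 1250000

1250000


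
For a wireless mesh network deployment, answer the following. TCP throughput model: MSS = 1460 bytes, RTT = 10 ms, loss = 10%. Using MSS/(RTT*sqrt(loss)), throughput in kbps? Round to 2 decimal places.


Given: MSS = 1460 bytes, RTT = 10 ms, loss = 10%
RTT in seconds = 10 / 1000 = 0.01
Loss rate = 10% = 0.1
sqrt(loss) = sqrt(0.1) = 0.316227766017
Throughput (bytes/s) = 1460 / (0.01 * 0.316227766017) = 461692.5384
Throughput (kbps) = 461692.5384 * 8 / 1000 = 3693.540307 -> 3693.54 kbps (2 dp)

3693.54


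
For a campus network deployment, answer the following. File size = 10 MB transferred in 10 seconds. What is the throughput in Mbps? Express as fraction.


Given: file = 10 MB, time = 10 s
File in Mb = 10 * 8 = 80 Mb
Throughput = 80 / 10 Mbps
Throughput = 8 Mbps

8


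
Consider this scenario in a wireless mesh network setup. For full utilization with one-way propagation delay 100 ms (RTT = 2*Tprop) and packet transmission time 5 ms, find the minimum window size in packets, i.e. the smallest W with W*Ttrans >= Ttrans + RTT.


Given: Ttrans = 5 ms, RTT = 200 ms (= 2 * Tprop, Tprop = 100 ms)
Time until first ACK returns = Ttrans + RTT = 5 + 200 = 205 ms
Need W * Ttrans >= Ttrans + RTT  ->  W >= (Ttrans + RTT) / Ttrans
(Ttrans + RTT) / Ttrans = 205 / 5 = 41
W_min = ceil(41) = 41

41


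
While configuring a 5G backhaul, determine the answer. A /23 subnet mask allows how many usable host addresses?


Given: subnet mask /23
Host bits = 32 - 23 = 9
Total addresses = 2^9 = 512
Usable hosts = 512 - 2 (network + broadcast) = 510

510


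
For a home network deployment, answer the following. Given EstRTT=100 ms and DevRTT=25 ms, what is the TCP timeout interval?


Given: EstRTT = 100 ms, DevRTT = 25 ms
Timeout = EstRTT + 4 * DevRTT
4 * DevRTT = 4 * 25 = 100
Timeout = 100 + 100 = 200 ms

200


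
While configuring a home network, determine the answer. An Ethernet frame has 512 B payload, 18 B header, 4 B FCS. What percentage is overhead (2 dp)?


Given: payload = 512 B, header = 18 B, trailer = 4 B
Overhead bytes = header + trailer = 18 + 4 = 22
Total frame = payload + overhead = 512 + 22 = 534
Overhead % = 22 / 534 * 100 = 4.1199% -> 4.12% (2 dp)

4.12


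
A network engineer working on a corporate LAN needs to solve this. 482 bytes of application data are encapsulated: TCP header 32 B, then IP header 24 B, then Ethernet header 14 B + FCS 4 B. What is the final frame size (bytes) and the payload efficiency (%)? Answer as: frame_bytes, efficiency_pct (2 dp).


TCP segment = 482 + 32 = 514 B
IP packet = 514 + 24 = 538 B
Ethernet frame = 538 + 14 + 4 = 556 B
Efficiency = app / frame = 482 / 556 = 0.866906 = 86.6906% -> 86.69% (2 dp)

556, 86.69


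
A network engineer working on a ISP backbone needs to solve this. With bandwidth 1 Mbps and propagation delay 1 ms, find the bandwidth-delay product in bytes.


Given: bandwidth = 1 Mbps, delay = 1 ms
BDP in bits = 1 * 10^6 * 1 / 1000
BDP in bits = 1000
BDP in bytes = 1000 / 8 = 125

125


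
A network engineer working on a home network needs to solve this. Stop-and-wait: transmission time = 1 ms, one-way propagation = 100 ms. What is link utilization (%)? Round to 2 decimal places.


Given: Ttrans = 1 ms, Tprop = 100 ms
RTT = 2 * Tprop = 2 * 100 = 200 ms
U = Ttrans / (Ttrans + RTT)
U = 1 / (1 + 200)
U = 1 / 201 = 0.004975
U% = 0.50%

0.50


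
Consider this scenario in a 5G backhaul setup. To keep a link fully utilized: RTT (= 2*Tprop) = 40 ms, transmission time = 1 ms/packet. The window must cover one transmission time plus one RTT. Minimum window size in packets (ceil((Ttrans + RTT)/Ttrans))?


Given: Ttrans = 1 ms, RTT = 40 ms (= 2 * Tprop, Tprop = 20 ms)
Time until first ACK returns = Ttrans + RTT = 1 + 40 = 41 ms
Need W * Ttrans >= Ttrans + RTT  ->  W >= (Ttrans + RTT) / Ttrans
(Ttrans + RTT) / Ttrans = 41 / 1 = 41
W_min = ceil(41) = 41

41


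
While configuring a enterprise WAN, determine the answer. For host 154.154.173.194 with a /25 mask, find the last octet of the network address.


Given: IP = 154.154.173.194, prefix = /25
Subnet mask = 255.255.255.128
Last octet of IP: 194
Last octet of mask: 128
Network last octet = 194 AND 128 = 128

128


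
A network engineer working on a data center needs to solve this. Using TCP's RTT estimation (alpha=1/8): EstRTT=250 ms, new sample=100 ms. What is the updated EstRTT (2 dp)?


Given: EstRTT = 250 ms, SampleRTT = 100 ms, alpha = 1/8
New EstRTT = (1 - alpha) * EstRTT + alpha * SampleRTT
(7/8) * 250 = 218.75
(1/8) * 100 = 12.5
New EstRTT = 218.75 + 12.5 = 231.25 ms -> 231.25 ms (2 dp)

231.25


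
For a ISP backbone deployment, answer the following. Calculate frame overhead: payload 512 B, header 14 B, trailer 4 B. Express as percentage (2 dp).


Given: payload = 512 B, header = 14 B, trailer = 4 B
Overhead bytes = header + trailer = 14 + 4 = 18
Total frame = payload + overhead = 512 + 18 = 530
Overhead % = 18 / 530 * 100 = 3.3962% -> 3.40% (2 dp)

3.40


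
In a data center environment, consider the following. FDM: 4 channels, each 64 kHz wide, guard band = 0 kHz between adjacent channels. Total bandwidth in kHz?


Given: 4 channels, 64 kHz each, guard = 0 kHz
Channel bandwidth = 4 * 64 = 256 kHz
Guard bands = 3 gaps * 0 kHz = 0 kHz
Total = 256 + 0 = 256 kHz

256


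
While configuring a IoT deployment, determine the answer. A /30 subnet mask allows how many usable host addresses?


Given: subnet mask /30
Host bits = 32 - 30 = 2
Total addresses = 2^2 = 4
Usable hosts = 4 - 2 (network + broadcast) = 2

2


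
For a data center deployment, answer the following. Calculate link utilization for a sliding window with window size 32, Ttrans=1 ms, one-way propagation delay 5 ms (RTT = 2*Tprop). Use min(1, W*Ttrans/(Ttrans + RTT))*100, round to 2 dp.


Given: W = 32, Ttrans = 1 ms, RTT = 10 ms (= 2 * Tprop, Tprop = 5 ms)
Cycle time = Ttrans + RTT = 1 + 10 = 11 ms (first packet sent until its ACK returns)
W * Ttrans = 32 * 1 = 32 ms of sending per cycle
W * Ttrans / (Ttrans + RTT) = 32 / 11 = 2.909091
U = min(1, 2.909091) = 1.000000
U% = 100.00%

100.00


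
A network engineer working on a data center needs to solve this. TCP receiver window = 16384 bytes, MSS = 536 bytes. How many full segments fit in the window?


Given: RWND = 16384 bytes, MSS = 536 bytes
Full segments = floor(RWND / MSS)
Full segments = floor(16384 / 536)
Full segments = floor(30.5672) = 30

30


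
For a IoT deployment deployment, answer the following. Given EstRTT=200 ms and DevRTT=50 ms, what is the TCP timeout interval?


Given: EstRTT = 200 ms, DevRTT = 50 ms
Timeout = EstRTT + 4 * DevRTT
4 * DevRTT = 4 * 50 = 200
Timeout = 200 + 200 = 400 ms

400


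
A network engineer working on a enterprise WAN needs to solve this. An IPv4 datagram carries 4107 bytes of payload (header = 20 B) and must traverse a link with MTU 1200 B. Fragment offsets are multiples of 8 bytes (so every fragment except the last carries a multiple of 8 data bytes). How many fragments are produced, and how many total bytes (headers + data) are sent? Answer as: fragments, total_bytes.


Max data per non-final fragment = floor((MTU - header)/8)*8 = floor((1200 - 20)/8)*8 = floor(1180/8)*8 = 1176 B
Final fragment needs no 8-byte alignment: it can carry up to MTU - header = 1180 B
Non-final fragments needed = ceil((payload - 1180) / 1176) = ceil(2927/1176) = ceil(2.4889) = 3
Number of fragments = 3 + 1 = 4
Fragment sizes (data): 3 * 1176 B + 579 B (last, 579 <= 1180 OK)
Total bytes sent = payload + n_frags * header = 4107 + 4*20 = 4107 + 80 = 4187 B

4, 4187


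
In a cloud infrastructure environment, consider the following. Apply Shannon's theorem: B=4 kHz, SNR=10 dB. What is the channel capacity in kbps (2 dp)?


Given: B = 4 kHz, SNR = 10 dB
SNR linear = 10^(10/10) = 10
1 + SNR = 11
log2(11) = 3.4594316186
C = 4 * 1000 * 3.4594316186 = 13837.7265 bps
C = 13.837726 kbps -> 13.84 kbps (2 dp)

13.84


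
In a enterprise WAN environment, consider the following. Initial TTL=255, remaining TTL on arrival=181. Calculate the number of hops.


Given: initial TTL = 255, received TTL = 181
Hops = initial TTL - received TTL
Hops = 255 - 181 = 74

74


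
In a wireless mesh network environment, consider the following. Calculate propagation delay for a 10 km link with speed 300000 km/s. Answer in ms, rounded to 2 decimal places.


Given: distance = 10 km, speed = 300000 km/s
Delay = distance / speed = 10 / 300000 seconds
Delay in ms = 10 * 1000 / 300000
Delay = 0.0333 ms
Rounded to 2 dp = 0.03 ms

0.03


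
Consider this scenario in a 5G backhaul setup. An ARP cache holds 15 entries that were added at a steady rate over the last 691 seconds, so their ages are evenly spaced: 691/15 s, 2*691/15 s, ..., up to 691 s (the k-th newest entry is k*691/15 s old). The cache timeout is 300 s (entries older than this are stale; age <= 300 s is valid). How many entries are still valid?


Ages are k * 691/15 s for k = 1..15 (spacing = 46.0667 s).
Entry k is valid iff k * 691/15 <= 300 iff k <= 15 * 300 / 691 = 6.5123
n_valid = floor(6.5123) = 6
(n_stale = 15 - 6 = 9)

6


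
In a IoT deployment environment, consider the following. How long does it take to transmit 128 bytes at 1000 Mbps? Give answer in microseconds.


Given: packet = 128 bytes, bandwidth = 1000 Mbps
Packet in bits = 128 * 8 = 1024 bits
Bandwidth = 1000 * 10^6 = 1000000000 bps
Time = 1024 / 1000000000 seconds
Time in us = 1024 * 10^6 / 1000000000 = 1.024

1.024


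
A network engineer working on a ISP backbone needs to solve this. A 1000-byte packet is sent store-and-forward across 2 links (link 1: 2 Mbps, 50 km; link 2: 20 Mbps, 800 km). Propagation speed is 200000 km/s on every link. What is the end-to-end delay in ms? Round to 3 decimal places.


Packet = 1000 bytes = 8000 bits. Store-and-forward: sum (t_trans + t_prop) per link.
Link 1: t_trans = 8000/(2*10^6) s = 4.0000 ms; t_prop = 50/200000 s = 0.2500 ms; subtotal = 4.2500 ms
Link 2: t_trans = 8000/(20*10^6) s = 0.4000 ms; t_prop = 800/200000 s = 4.0000 ms; subtotal = 4.4000 ms
End-to-end = 4.2500 + 4.4000 = 8.6500 ms -> 8.650 ms (3 dp)

8.650


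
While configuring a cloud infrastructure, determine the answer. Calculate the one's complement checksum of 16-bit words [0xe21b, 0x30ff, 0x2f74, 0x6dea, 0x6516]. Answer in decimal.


Given words: [0xe21b, 0x30ff, 0x2f74, 0x6dea, 0x6516]
Step 1: Sum all words
Raw sum = 57883 + 12543 + 12148 + 28138 + 25878 = 136590
Step 2: Fold carry: (5518 + 2) = 5520
One's complement = ~5520 & 0xFFFF = 60015

60015


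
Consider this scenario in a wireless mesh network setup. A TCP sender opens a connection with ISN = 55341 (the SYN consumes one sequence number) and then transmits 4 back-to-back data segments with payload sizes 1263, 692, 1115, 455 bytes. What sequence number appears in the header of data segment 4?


The SYN occupies sequence number ISN = 55341, so the first data byte is ISN + 1 = 55342.
SEQ of data segment i = (ISN + 1) + sum of payload sizes of segments 1..i-1.
Segment 1: SEQ = 55342, payload = 1263 bytes
Segment 2: SEQ = 56605, payload = 692 bytes
Segment 3: SEQ = 57297, payload = 1115 bytes
Segment 4: SEQ = 58412, payload = 455 bytes
SEQ of segment 4 = 55342 + 1263 + 692 + 1115 = 58412

58412


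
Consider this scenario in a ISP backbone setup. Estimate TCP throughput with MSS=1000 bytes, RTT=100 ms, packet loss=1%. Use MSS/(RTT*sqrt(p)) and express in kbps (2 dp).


Given: MSS = 1000 bytes, RTT = 100 ms, loss = 1%
RTT in seconds = 100 / 1000 = 0.1
Loss rate = 1% = 0.01
sqrt(loss) = sqrt(0.01) = 0.1
Throughput (bytes/s) = 1000 / (0.1 * 0.1) = 100000.0000
Throughput (kbps) = 100000.0000 * 8 / 1000 = 800.000000 -> 800.00 kbps (2 dp)

800.00


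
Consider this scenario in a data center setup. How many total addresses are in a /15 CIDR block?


Given: CIDR prefix /15
Host bits = 32 - 15 = 17
Total addresses = 2^17 = 131072

131072


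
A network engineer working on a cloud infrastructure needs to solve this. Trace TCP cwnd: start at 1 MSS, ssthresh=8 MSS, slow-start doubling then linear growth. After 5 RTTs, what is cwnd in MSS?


RTT 0: cwnd = 1 MSS (initial)
RTT 1: cwnd = 2 MSS (slow start, doubled)
RTT 2: cwnd = 4 MSS (slow start, doubled)
RTT 3: cwnd = 8 MSS (slow start, doubled)
RTT 4: cwnd = 9 MSS (congestion avoidance, +1)
RTT 5: cwnd = 10 MSS (congestion avoidance, +1)

10


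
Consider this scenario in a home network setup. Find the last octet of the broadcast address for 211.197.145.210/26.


Given: IP = 211.197.145.210, prefix = /26
Host bits = 32 - 26 = 6
Network last octet = 210 AND mask = 192
Host part size = 2^6 - 1 = 63
Broadcast last octet = 192 OR 63 = 255

255


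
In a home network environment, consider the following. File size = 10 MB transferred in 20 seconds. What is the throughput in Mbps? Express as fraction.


Given: file = 10 MB, time = 20 s
File in Mb = 10 * 8 = 80 Mb
Throughput = 80 / 20 Mbps
Throughput = 4 Mbps

4


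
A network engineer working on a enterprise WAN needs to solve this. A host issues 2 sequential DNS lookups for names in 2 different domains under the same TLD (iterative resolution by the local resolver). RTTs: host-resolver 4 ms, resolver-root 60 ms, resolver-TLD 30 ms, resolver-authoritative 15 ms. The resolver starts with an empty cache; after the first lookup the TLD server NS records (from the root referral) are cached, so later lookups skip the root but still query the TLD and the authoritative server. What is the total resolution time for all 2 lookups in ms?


Lookup 1 (cold cache): local + root + TLD + auth = 4 + 60 + 30 + 15 = 109 ms
Lookups 2..2 (TLD NS cached -> skip root; new domain -> still ask TLD and auth): local + TLD + auth = 4 + 30 + 15 = 49 ms each
Remaining 1 lookups: 1 * 49 = 49 ms
Total = 109 + 49 = 158 ms

158


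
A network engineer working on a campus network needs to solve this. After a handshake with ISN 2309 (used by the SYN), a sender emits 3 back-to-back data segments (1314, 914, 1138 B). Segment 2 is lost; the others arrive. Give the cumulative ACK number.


SYN uses sequence number 2309; first data byte = ISN + 1 = 2310.
Segment 1: SEQ = 2310, len = 1314 B, covers [2310, 3623]
Segment 2: SEQ = 3624, len = 914 B, covers [3624, 4537] [LOST]
Segment 3: SEQ = 4538, len = 1138 B, covers [4538, 5675]
In-order data received: bytes [2310, 3623] (segments 1..1).
Segment 2 missing -> gap begins at byte 3624; later segments buffered out of order.
Cumulative ACK = next expected in-order byte = 2310 + 1314 = 3624

3624


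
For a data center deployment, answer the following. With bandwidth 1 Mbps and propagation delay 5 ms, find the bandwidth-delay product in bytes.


Given: bandwidth = 1 Mbps, delay = 5 ms
BDP in bits = 1 * 10^6 * 5 / 1000
BDP in bits = 5000
BDP in bytes = 5000 / 8 = 625

625


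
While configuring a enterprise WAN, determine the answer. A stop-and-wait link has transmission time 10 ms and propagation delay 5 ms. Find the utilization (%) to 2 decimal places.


Given: Ttrans = 10 ms, Tprop = 5 ms
RTT = 2 * Tprop = 2 * 5 = 10 ms
U = Ttrans / (Ttrans + RTT)
U = 10 / (10 + 10)
U = 10 / 20 = 0.5
U% = 50.00%

50.00


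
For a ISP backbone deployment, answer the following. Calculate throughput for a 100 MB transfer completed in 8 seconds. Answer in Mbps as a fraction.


Given: file = 100 MB, time = 8 s
File in Mb = 100 * 8 = 800 Mb
Throughput = 800 / 8 Mbps
Throughput = 100 Mbps

100


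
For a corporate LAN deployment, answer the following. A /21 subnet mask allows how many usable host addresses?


Given: subnet mask /21
Host bits = 32 - 21 = 11
Total addresses = 2^11 = 2048
Usable hosts = 2048 - 2 (network + broadcast) = 2046

2046


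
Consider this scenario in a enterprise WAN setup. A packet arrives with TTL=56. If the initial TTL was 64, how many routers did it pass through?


Given: initial TTL = 64, received TTL = 56
Hops = initial TTL - received TTL
Hops = 64 - 56 = 8

8


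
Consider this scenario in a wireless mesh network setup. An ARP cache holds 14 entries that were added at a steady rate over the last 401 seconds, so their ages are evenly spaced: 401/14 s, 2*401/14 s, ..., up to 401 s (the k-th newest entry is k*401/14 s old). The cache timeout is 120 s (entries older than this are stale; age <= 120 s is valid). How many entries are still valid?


Ages are k * 401/14 s for k = 1..14 (spacing = 28.6429 s).
Entry k is valid iff k * 401/14 <= 120 iff k <= 14 * 120 / 401 = 4.1895
n_valid = floor(4.1895) = 4
(n_stale = 14 - 4 = 10)

4


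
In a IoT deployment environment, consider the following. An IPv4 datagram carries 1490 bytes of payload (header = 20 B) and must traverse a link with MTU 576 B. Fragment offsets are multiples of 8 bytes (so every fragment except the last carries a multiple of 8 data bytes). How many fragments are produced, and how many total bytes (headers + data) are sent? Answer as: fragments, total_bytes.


Max data per non-final fragment = floor((MTU - header)/8)*8 = floor((576 - 20)/8)*8 = floor(556/8)*8 = 552 B
Final fragment needs no 8-byte alignment: it can carry up to MTU - header = 556 B
Non-final fragments needed = ceil((payload - 556) / 552) = ceil(934/552) = ceil(1.6920) = 2
Number of fragments = 2 + 1 = 3
Fragment sizes (data): 2 * 552 B + 386 B (last, 386 <= 556 OK)
Total bytes sent = payload + n_frags * header = 1490 + 3*20 = 1490 + 60 = 1550 B

3, 1550


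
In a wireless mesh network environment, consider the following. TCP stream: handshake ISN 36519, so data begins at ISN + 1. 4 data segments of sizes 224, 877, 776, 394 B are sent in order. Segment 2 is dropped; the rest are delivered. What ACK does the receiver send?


SYN uses sequence number 36519; first data byte = ISN + 1 = 36520.
Segment 1: SEQ = 36520, len = 224 B, covers [36520, 36743]
Segment 2: SEQ = 36744, len = 877 B, covers [36744, 37620] [LOST]
Segment 3: SEQ = 37621, len = 776 B, covers [37621, 38396]
Segment 4: SEQ = 38397, len = 394 B, covers [38397, 38790]
In-order data received: bytes [36520, 36743] (segments 1..1).
Segment 2 missing -> gap begins at byte 36744; later segments buffered out of order.
Cumulative ACK = next expected in-order byte = 36520 + 224 = 36744

36744


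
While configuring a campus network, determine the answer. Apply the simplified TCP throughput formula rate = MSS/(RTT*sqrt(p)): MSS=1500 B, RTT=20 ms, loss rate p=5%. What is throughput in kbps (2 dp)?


Given: MSS = 1500 bytes, RTT = 20 ms, loss = 5%
RTT in seconds = 20 / 1000 = 0.02
Loss rate = 5% = 0.05
sqrt(loss) = sqrt(0.05) = 0.223606797750
Throughput (bytes/s) = 1500 / (0.02 * 0.223606797750) = 335410.1966
Throughput (kbps) = 335410.1966 * 8 / 1000 = 2683.281573 -> 2683.28 kbps (2 dp)

2683.28


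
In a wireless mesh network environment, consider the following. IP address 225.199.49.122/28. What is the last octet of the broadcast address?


Given: IP = 225.199.49.122, prefix = /28
Host bits = 32 - 28 = 4
Network last octet = 122 AND mask = 112
Host part size = 2^4 - 1 = 15
Broadcast last octet = 112 OR 15 = 127

127


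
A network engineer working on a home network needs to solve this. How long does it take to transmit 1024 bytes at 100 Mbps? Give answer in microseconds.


Given: packet = 1024 bytes, bandwidth = 100 Mbps
Packet in bits = 1024 * 8 = 8192 bits
Bandwidth = 100 * 10^6 = 100000000 bps
Time = 8192 / 100000000 seconds
Time in us = 8192 * 10^6 / 100000000 = 81.92

81.92


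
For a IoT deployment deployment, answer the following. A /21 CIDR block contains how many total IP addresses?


Given: CIDR prefix /21
Host bits = 32 - 21 = 11
Total addresses = 2^11 = 2048

2048


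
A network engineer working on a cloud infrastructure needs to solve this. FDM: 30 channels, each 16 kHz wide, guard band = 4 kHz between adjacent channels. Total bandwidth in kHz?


Given: 30 channels, 16 kHz each, guard = 4 kHz
Channel bandwidth = 30 * 16 = 480 kHz
Guard bands = 29 gaps * 4 kHz = 116 kHz
Total = 480 + 116 = 596 kHz

596


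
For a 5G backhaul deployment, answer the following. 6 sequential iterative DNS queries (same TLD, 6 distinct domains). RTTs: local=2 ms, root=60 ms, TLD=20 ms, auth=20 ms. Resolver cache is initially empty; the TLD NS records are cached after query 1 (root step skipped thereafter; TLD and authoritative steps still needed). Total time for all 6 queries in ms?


Lookup 1 (cold cache): local + root + TLD + auth = 2 + 60 + 20 + 20 = 102 ms
Lookups 2..6 (TLD NS cached -> skip root; new domain -> still ask TLD and auth): local + TLD + auth = 2 + 20 + 20 = 42 ms each
Remaining 5 lookups: 5 * 42 = 210 ms
Total = 102 + 210 = 312 ms

312


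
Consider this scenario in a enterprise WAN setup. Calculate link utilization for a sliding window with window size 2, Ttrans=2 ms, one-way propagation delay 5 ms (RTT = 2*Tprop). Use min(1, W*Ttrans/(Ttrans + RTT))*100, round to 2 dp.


Given: W = 2, Ttrans = 2 ms, RTT = 10 ms (= 2 * Tprop, Tprop = 5 ms)
Cycle time = Ttrans + RTT = 2 + 10 = 12 ms (first packet sent until its ACK returns)
W * Ttrans = 2 * 2 = 4 ms of sending per cycle
W * Ttrans / (Ttrans + RTT) = 4 / 12 = 0.333333
U = min(1, 0.333333) = 0.333333
U% = 33.33%

33.33


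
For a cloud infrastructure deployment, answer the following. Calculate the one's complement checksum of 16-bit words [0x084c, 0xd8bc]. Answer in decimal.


Given words: [0x084c, 0xd8bc]
Step 1: Sum all words
Raw sum = 2124 + 55484 = 57608
One's complement = ~57608 & 0xFFFF = 7927

7927


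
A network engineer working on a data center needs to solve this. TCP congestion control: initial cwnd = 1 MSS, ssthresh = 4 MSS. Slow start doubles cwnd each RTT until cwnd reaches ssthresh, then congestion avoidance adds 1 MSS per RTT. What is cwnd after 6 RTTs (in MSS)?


RTT 0: cwnd = 1 MSS (initial)
RTT 1: cwnd = 2 MSS (slow start, doubled)
RTT 2: cwnd = 4 MSS (slow start, doubled)
RTT 3: cwnd = 5 MSS (congestion avoidance, +1)
RTT 4: cwnd = 6 MSS (congestion avoidance, +1)
RTT 5: cwnd = 7 MSS (congestion avoidance, +1)
RTT 6: cwnd = 8 MSS (congestion avoidance, +1)

8


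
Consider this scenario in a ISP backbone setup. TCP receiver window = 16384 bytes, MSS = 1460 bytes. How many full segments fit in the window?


Given: RWND = 16384 bytes, MSS = 1460 bytes
Full segments = floor(RWND / MSS)
Full segments = floor(16384 / 1460)
Full segments = floor(11.2219) = 11

11


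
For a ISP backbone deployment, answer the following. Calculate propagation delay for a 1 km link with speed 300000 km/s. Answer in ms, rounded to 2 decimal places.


Given: distance = 1 km, speed = 300000 km/s
Delay = distance / speed = 1 / 300000 seconds
Delay in ms = 1 * 1000 / 300000
Delay = 0.0033 ms
Rounded to 2 dp = 0.00 ms

0.00


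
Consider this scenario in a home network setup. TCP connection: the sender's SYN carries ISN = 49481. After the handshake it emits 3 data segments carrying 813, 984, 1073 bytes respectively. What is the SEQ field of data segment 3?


The SYN occupies sequence number ISN = 49481, so the first data byte is ISN + 1 = 49482.
SEQ of data segment i = (ISN + 1) + sum of payload sizes of segments 1..i-1.
Segment 1: SEQ = 49482, payload = 813 bytes
Segment 2: SEQ = 50295, payload = 984 bytes
Segment 3: SEQ = 51279, payload = 1073 bytes
SEQ of segment 3 = 49482 + 813 + 984 = 51279

51279


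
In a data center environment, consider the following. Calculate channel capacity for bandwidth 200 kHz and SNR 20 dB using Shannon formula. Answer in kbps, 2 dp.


Given: B = 200 kHz, SNR = 20 dB
SNR linear = 10^(20/10) = 100
1 + SNR = 101
log2(101) = 6.6582114828
C = 200 * 1000 * 6.6582114828 = 1331642.2966 bps
C = 1331.642297 kbps -> 1331.64 kbps (2 dp)

1331.64


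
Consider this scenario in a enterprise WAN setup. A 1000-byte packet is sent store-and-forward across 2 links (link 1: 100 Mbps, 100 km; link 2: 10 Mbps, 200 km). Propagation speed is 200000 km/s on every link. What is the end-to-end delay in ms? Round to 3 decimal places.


Packet = 1000 bytes = 8000 bits. Store-and-forward: sum (t_trans + t_prop) per link.
Link 1: t_trans = 8000/(100*10^6) s = 0.0800 ms; t_prop = 100/200000 s = 0.5000 ms; subtotal = 0.5800 ms
Link 2: t_trans = 8000/(10*10^6) s = 0.8000 ms; t_prop = 200/200000 s = 1.0000 ms; subtotal = 1.8000 ms
End-to-end = 0.5800 + 1.8000 = 2.3800 ms -> 2.380 ms (3 dp)

2.380


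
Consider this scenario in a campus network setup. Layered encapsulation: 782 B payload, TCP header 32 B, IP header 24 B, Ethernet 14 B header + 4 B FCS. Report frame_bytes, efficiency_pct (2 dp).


TCP segment = 782 + 32 = 814 B
IP packet = 814 + 24 = 838 B
Ethernet frame = 838 + 14 + 4 = 856 B
Efficiency = app / frame = 782 / 856 = 0.913551 = 91.3551% -> 91.36% (2 dp)

856, 91.36


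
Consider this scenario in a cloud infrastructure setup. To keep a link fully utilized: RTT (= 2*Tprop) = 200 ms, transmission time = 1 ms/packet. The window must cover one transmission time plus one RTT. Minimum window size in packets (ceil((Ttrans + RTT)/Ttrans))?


Given: Ttrans = 1 ms, RTT = 200 ms (= 2 * Tprop, Tprop = 100 ms)
Time until first ACK returns = Ttrans + RTT = 1 + 200 = 201 ms
Need W * Ttrans >= Ttrans + RTT  ->  W >= (Ttrans + RTT) / Ttrans
(Ttrans + RTT) / Ttrans = 201 / 1 = 201
W_min = ceil(201) = 201

201


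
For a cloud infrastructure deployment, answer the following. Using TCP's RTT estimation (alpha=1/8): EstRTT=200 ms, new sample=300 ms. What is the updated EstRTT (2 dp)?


Given: EstRTT = 200 ms, SampleRTT = 300 ms, alpha = 1/8
New EstRTT = (1 - alpha) * EstRTT + alpha * SampleRTT
(7/8) * 200 = 175
(1/8) * 300 = 37.5
New EstRTT = 175 + 37.5 = 212.5 ms -> 212.50 ms (2 dp)

212.50


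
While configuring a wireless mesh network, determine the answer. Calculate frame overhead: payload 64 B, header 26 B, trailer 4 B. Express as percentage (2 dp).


Given: payload = 64 B, header = 26 B, trailer = 4 B
Overhead bytes = header + trailer = 26 + 4 = 30
Total frame = payload + overhead = 64 + 30 = 94
Overhead % = 30 / 94 * 100 = 31.9149% -> 31.91% (2 dp)

31.91


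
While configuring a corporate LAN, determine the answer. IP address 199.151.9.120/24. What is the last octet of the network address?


Given: IP = 199.151.9.120, prefix = /24
Subnet mask = 255.255.255.0
Last octet of IP: 120
Last octet of mask: 0
Network last octet = 120 AND 0 = 0

0


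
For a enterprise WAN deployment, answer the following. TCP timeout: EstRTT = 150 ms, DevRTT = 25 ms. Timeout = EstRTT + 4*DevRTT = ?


Given: EstRTT = 150 ms, DevRTT = 25 ms
Timeout = EstRTT + 4 * DevRTT
4 * DevRTT = 4 * 25 = 100
Timeout = 150 + 100 = 250 ms

250


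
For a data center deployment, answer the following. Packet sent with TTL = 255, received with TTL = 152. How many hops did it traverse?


Given: initial TTL = 255, received TTL = 152
Hops = initial TTL - received TTL
Hops = 255 - 152 = 103

103


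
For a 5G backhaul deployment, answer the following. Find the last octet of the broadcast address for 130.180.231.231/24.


Given: IP = 130.180.231.231, prefix = /24
Host bits = 32 - 24 = 8
Network last octet = 231 AND mask = 0
Host part size = 2^8 - 1 = 255
Broadcast last octet = 0 OR 255 = 255

255


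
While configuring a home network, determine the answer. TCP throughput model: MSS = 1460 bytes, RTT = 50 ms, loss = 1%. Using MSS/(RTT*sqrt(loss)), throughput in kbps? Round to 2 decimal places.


Given: MSS = 1460 bytes, RTT = 50 ms, loss = 1%
RTT in seconds = 50 / 1000 = 0.05
Loss rate = 1% = 0.01
sqrt(loss) = sqrt(0.01) = 0.1
Throughput (bytes/s) = 1460 / (0.05 * 0.1) = 292000.0000
Throughput (kbps) = 292000.0000 * 8 / 1000 = 2336.000000 -> 2336.00 kbps (2 dp)

2336.00


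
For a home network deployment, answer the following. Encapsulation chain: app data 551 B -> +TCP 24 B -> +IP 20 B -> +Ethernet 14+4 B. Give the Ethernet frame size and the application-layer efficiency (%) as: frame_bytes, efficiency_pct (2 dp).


TCP segment = 551 + 24 = 575 B
IP packet = 575 + 20 = 595 B
Ethernet frame = 595 + 14 + 4 = 613 B
Efficiency = app / frame = 551 / 613 = 0.898858 = 89.8858% -> 89.89% (2 dp)

613, 89.89


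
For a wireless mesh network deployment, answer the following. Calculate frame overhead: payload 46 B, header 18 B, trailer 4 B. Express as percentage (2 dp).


Given: payload = 46 B, header = 18 B, trailer = 4 B
Overhead bytes = header + trailer = 18 + 4 = 22
Total frame = payload + overhead = 46 + 22 = 68
Overhead % = 22 / 68 * 100 = 32.3529% -> 32.35% (2 dp)

32.35


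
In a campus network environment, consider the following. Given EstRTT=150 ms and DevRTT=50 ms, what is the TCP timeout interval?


Given: EstRTT = 150 ms, DevRTT = 50 ms
Timeout = EstRTT + 4 * DevRTT
4 * DevRTT = 4 * 50 = 200
Timeout = 150 + 200 = 350 ms

350


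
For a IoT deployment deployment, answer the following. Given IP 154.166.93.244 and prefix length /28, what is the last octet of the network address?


Given: IP = 154.166.93.244, prefix = /28
Subnet mask = 255.255.255.240
Last octet of IP: 244
Last octet of mask: 240
Network last octet = 244 AND 240 = 240

240


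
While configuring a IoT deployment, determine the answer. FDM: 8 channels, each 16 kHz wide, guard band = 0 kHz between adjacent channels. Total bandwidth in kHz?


Given: 8 channels, 16 kHz each, guard = 0 kHz
Channel bandwidth = 8 * 16 = 128 kHz
Guard bands = 7 gaps * 0 kHz = 0 kHz
Total = 128 + 0 = 128 kHz

128


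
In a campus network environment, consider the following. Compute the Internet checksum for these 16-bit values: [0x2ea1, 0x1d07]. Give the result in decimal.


Given words: [0x2ea1, 0x1d07]
Step 1: Sum all words
Raw sum = 11937 + 7431 = 19368
One's complement = ~19368 & 0xFFFF = 46167

46167


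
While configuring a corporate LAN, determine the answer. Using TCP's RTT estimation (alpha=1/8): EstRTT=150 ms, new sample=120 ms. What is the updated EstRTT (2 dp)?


Given: EstRTT = 150 ms, SampleRTT = 120 ms, alpha = 1/8
New EstRTT = (1 - alpha) * EstRTT + alpha * SampleRTT
(7/8) * 150 = 131.25
(1/8) * 120 = 15
New EstRTT = 131.25 + 15 = 146.25 ms -> 146.25 ms (2 dp)

146.25


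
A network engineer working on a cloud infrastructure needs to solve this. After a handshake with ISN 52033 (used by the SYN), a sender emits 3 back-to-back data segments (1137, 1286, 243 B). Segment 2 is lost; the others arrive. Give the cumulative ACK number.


SYN uses sequence number 52033; first data byte = ISN + 1 = 52034.
Segment 1: SEQ = 52034, len = 1137 B, covers [52034, 53170]
Segment 2: SEQ = 53171, len = 1286 B, covers [53171, 54456] [LOST]
Segment 3: SEQ = 54457, len = 243 B, covers [54457, 54699]
In-order data received: bytes [52034, 53170] (segments 1..1).
Segment 2 missing -> gap begins at byte 53171; later segments buffered out of order.
Cumulative ACK = next expected in-order byte = 52034 + 1137 = 53171

53171


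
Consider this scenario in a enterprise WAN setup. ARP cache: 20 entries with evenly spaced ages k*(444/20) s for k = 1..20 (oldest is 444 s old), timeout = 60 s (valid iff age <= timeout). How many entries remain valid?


Ages are k * 444/20 s for k = 1..20 (spacing = 22.2000 s).
Entry k is valid iff k * 444/20 <= 60 iff k <= 20 * 60 / 444 = 2.7027
n_valid = floor(2.7027) = 2
(n_stale = 20 - 2 = 18)

2


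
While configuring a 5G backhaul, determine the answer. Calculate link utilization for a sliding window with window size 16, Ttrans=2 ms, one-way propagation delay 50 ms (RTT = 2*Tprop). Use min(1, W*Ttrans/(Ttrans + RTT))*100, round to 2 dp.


Given: W = 16, Ttrans = 2 ms, RTT = 100 ms (= 2 * Tprop, Tprop = 50 ms)
Cycle time = Ttrans + RTT = 2 + 100 = 102 ms (first packet sent until its ACK returns)
W * Ttrans = 16 * 2 = 32 ms of sending per cycle
W * Ttrans / (Ttrans + RTT) = 32 / 102 = 0.313725
U = min(1, 0.313725) = 0.313725
U% = 31.37%

31.37


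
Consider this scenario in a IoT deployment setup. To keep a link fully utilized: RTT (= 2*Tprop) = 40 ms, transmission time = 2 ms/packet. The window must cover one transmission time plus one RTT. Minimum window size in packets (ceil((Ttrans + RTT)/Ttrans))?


Given: Ttrans = 2 ms, RTT = 40 ms (= 2 * Tprop, Tprop = 20 ms)
Time until first ACK returns = Ttrans + RTT = 2 + 40 = 42 ms
Need W * Ttrans >= Ttrans + RTT  ->  W >= (Ttrans + RTT) / Ttrans
(Ttrans + RTT) / Ttrans = 42 / 2 = 21
W_min = ceil(21) = 21

21


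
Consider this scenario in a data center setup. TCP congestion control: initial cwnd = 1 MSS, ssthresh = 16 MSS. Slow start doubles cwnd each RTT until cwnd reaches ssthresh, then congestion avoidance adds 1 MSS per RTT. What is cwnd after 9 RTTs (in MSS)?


RTT 0: cwnd = 1 MSS (initial)
RTT 1: cwnd = 2 MSS (slow start, doubled)
RTT 2: cwnd = 4 MSS (slow start, doubled)
RTT 3: cwnd = 8 MSS (slow start, doubled)
RTT 4: cwnd = 16 MSS (slow start, doubled)
RTT 5: cwnd = 17 MSS (congestion avoidance, +1)
RTT 6: cwnd = 18 MSS (congestion avoidance, +1)
RTT 7: cwnd = 19 MSS (congestion avoidance, +1)
RTT 8: cwnd = 20 MSS (congestion avoidance, +1)
RTT 9: cwnd = 21 MSS (congestion avoidance, +1)

21


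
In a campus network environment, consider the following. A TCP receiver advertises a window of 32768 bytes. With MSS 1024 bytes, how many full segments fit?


Given: RWND = 32768 bytes, MSS = 1024 bytes
Full segments = floor(RWND / MSS)
Full segments = floor(32768 / 1024)
Full segments = floor(32.0) = 32

32


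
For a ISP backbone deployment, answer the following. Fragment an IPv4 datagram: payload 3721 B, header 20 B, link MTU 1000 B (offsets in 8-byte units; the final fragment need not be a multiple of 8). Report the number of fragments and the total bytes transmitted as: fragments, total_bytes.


Max data per non-final fragment = floor((MTU - header)/8)*8 = floor((1000 - 20)/8)*8 = floor(980/8)*8 = 976 B
Final fragment needs no 8-byte alignment: it can carry up to MTU - header = 980 B
Non-final fragments needed = ceil((payload - 980) / 976) = ceil(2741/976) = ceil(2.8084) = 3
Number of fragments = 3 + 1 = 4
Fragment sizes (data): 3 * 976 B + 793 B (last, 793 <= 980 OK)
Total bytes sent = payload + n_frags * header = 3721 + 4*20 = 3721 + 80 = 3801 B

4, 3801


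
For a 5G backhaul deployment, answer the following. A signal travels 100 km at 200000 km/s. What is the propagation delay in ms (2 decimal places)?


Given: distance = 100 km, speed = 200000 km/s
Delay = distance / speed = 100 / 200000 seconds
Delay in ms = 100 * 1000 / 200000
Delay = 0.5000 ms
Rounded to 2 dp = 0.50 ms

0.50


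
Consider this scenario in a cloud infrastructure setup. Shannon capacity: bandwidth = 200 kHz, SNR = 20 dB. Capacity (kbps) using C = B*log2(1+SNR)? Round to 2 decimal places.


Given: B = 200 kHz, SNR = 20 dB
SNR linear = 10^(20/10) = 100
1 + SNR = 101
log2(101) = 6.6582114828
C = 200 * 1000 * 6.6582114828 = 1331642.2966 bps
C = 1331.642297 kbps -> 1331.64 kbps (2 dp)

1331.64


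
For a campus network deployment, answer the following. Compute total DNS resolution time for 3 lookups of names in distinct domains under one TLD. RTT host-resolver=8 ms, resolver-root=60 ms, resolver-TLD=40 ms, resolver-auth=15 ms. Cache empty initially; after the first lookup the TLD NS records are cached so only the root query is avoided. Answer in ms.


Lookup 1 (cold cache): local + root + TLD + auth = 8 + 60 + 40 + 15 = 123 ms
Lookups 2..3 (TLD NS cached -> skip root; new domain -> still ask TLD and auth): local + TLD + auth = 8 + 40 + 15 = 63 ms each
Remaining 2 lookups: 2 * 63 = 126 ms
Total = 123 + 126 = 249 ms

249


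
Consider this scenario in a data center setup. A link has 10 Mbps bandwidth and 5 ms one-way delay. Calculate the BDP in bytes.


Given: bandwidth = 10 Mbps, delay = 5 ms
BDP in bits = 10 * 10^6 * 5 / 1000
BDP in bits = 50000
BDP in bytes = 50000 / 8 = 6250

6250


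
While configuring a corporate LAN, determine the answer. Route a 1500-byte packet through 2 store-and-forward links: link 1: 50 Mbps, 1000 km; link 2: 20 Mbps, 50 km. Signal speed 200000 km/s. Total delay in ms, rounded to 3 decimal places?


Packet = 1500 bytes = 12000 bits. Store-and-forward: sum (t_trans + t_prop) per link.
Link 1: t_trans = 12000/(50*10^6) s = 0.2400 ms; t_prop = 1000/200000 s = 5.0000 ms; subtotal = 5.2400 ms
Link 2: t_trans = 12000/(20*10^6) s = 0.6000 ms; t_prop = 50/200000 s = 0.2500 ms; subtotal = 0.8500 ms
End-to-end = 5.2400 + 0.8500 = 6.0900 ms -> 6.090 ms (3 dp)

6.090
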